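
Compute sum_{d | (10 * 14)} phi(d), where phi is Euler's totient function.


First, 10 * 14 = 140. One classical identity is sum_{d | n} phi(d) = n (each k in [1, n] has a unique gcd with n, and among the k's with gcd(k, n) = n/d there are phi(d) of them). So the sum equals 140. We also verify directly:
Divisors of 140: 1, 2, 4, 5, 7, 10, 14, 20, 28, 35, 70, 140.
phi values: 1, 1, 2, 4, 6, 4, 6, 8, 12, 24, 24, 48.
Sum = 140.

140


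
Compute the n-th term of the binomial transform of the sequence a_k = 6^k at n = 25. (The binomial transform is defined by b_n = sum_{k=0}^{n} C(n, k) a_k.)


With a_k = 6^k, b_n = sum_{k=0}^{n} C(n, k) 6^k = (1 + 6)^n by the binomial theorem.
For n = 25: (1 + 6)^25 = 7^25 = 1341068619663964900807.

1341068619663964900807


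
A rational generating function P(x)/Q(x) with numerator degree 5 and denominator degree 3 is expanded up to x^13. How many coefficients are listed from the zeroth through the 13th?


Expanding up to x^13 gives the coefficients for x^0, x^1, ..., x^13.
That is 13 + 1 = 14 coefficients in total.

14


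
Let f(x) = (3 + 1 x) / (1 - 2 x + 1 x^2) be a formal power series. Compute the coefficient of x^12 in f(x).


Write f(x) = sum_{k>=0} a_k x^k. Multiplying both sides by 1 - 2 x + 1 x^2 gives
(1 - 2 x + 1 x^2) sum_{k>=0} a_k x^k = 3 + 1 x.
Matching coefficients:
 x^0: a_0 = 3
 x^1: a_1 - 2 a_0 = 1  =>  a_1 = 2*3 + 1 = 7
 x^k (k >= 2): a_k = 2 a_{k-1} - 1 a_{k-2}.
Iterating: a_2 = 11, a_3 = 15, a_4 = 19, a_5 = 23, a_6 = 27, a_7 = 31, a_8 = 35, a_9 = 39, a_10 = 43, a_11 = 47, a_12 = 51.
So the coefficient of x^12 is 51.

51


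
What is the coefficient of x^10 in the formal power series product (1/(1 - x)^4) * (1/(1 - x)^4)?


Combine the factors: (1/(1 - x)^4) * (1/(1 - x)^4) = 1/(1 - x)^8.
Then use 1/(1 - x)^r = sum_{k>=0} C(k + r - 1, r - 1) x^k with r = 8 and k = 10:
C(17, 7) = 19448.

19448


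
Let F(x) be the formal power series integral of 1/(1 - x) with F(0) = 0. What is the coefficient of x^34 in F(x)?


1/(1 - x) = sum_{k>=0} x^k. Integrating termwise and using F(0) = 0 gives
F(x) = sum_{k>=0} x^(k+1) / (k+1) = sum_{m>=1} x^m / m = -ln(1 - x).
So the coefficient of x^34 is 1/34 = 1/34.

1/34


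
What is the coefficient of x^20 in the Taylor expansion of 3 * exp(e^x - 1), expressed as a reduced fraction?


exp(e^x - 1) = sum_{k>=0} Bell_k x^k / k!, where Bell_k is the k-th Bell number.
So the coefficient of x^20 is 3 * Bell_20 / 20!.
Computing: Bell_20 = 51724158235372 and 20! = 2432902008176640000, giving
3 * 51724158235372/2432902008176640000 = 263898766507/4137588449280000.

263898766507/4137588449280000


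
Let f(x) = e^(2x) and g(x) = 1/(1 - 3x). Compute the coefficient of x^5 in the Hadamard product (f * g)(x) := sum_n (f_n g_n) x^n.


Expanding: f_k = 2^k/k! (from e^(2x)) and g_k = 3^k (from 1/(1 - 3x)). So the Hadamard coefficient (f * g)_k = 2^k 3^k / k! = (6)^k / k!.
For k = 5: 6^5/5! = 7776/120 = 324/5.

324/5


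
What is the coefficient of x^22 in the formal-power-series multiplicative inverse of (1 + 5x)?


The inverse is 1/(1 + 5x). Apply the geometric identity 1/(1 - y) = sum_{k>=0} y^k with y = -5x:
1/(1 + 5x) = sum_{k>=0} (-5)^k x^k.
So the coefficient of x^22 is (-5)^22 = 2384185791015625.

2384185791015625


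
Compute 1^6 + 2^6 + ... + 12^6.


This power sum has a closed form given by Faulhaber's formula
sum_{k=1}^{m} k^p = (1 / (p + 1)) * sum_{j=0}^{p} C(p + 1, j) B_j m^(p + 1 - j),
but for small m direct computation is fastest:
1 + 64 + 729 + 4096 + 15625 + 46656 + 117649 + 262144 + 531441 + 1000000 + 1771561 + 2985984 = 6735950.

6735950


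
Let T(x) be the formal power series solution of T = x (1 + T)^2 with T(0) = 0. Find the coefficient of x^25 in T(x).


Apply the Lagrange inversion formula: if T = x * phi(T) with phi(t) = (1 + t)^2, then [x^n] T = (1/n) [t^(n-1)] phi(t)^n = (1/n) [t^(n-1)] (1 + t)^(2n) = (1/n) C(2n, n-1).
Using the identity C(2n, n-1) = C(2n, n) * n / (n+1), the unscaled factor equals C(2n, n) / (n+1) = C_n, the n-th Catalan number.
For n = 25: C_25 = C(50, 25) / 26 = 126410606437752/26 = 4861946401452 = 4861946401452.

4861946401452


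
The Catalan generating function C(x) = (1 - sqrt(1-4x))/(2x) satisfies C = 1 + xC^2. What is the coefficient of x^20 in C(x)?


Substituting x -> x scales the n-th coefficient by 1, so [x^20] C(x) = C_20.
C_20 = C(2*20, 20)/(21) = 137846528820/21 = 6564120420.
= 6564120420.

6564120420


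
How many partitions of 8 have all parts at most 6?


Using the generating function (1-x)^(-1)(1-x^2)^(-1)...(1-x^6)^(-1),
the coefficient of x^8 counts these restricted partitions.
Result = 20

20


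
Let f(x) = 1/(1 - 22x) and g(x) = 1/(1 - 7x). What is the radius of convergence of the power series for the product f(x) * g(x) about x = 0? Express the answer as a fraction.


The radius of 1/(1 - 22x) is 1/22 (nearest singularity at x = 1/22), and the radius of 1/(1 - 7x) is 1/7.
The product f(x)*g(x) = 1/((1 - 22x)(1 - 7x)) has singularities at both 1/22 and 1/7, so its radius of convergence is the distance to the nearest one:
min(1/22, 1/7) = 1/22.

1/22


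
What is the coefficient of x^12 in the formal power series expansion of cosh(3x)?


The Maclaurin series is cosh(t) = sum_{m>=0} t^(2m) / (2m)!, so substituting t = 3x, only even powers of x are nonzero, with coefficient of x^(2m) equal to 3^(2m) / (2m)!.
For x^12 the coefficient is 3^12/12! = 531441/479001600 = 2187/1971200.

2187/1971200


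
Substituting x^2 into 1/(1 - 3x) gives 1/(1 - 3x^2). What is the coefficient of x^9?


Since 1/(1 - 3x^2) only has even powers of x,
the coefficient of x^9 (odd) is 0.

0


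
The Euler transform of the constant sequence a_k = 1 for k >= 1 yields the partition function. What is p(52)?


The Euler transform converts the sequence a_k = 1 into the number of integer partitions.
Using the recurrence or dynamic programming:
p(52) = 281589

281589


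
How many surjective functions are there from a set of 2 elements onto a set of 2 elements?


By inclusion-exclusion on which target elements are missed, the number of surjections from an n-set onto a k-set is
surj(n, k) = sum_{j=0}^{k} (-1)^j C(k, j) (k - j)^n.
Equivalently surj(n, k) = k! * S(n, k), where S(n, k) is the Stirling number of the second kind.
For n = 2, k = 2:
S(2, 2) = 1, so
surj = 2! * 1 = 2 * 1 = 2.

2


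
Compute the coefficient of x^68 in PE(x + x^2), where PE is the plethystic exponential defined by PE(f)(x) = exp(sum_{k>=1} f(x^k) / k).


With f(x) = x + x^2, the exponent is sum_{k>=1} (x^k + x^(2k)) / k = -ln(1 - x) - ln(1 - x^2). Exponentiating:
PE(x + x^2) = 1 / ((1 - x)(1 - x^2)).
This is the generating function for partitions of n into parts of size 1 or 2. The number of 2's can be any j in 0..34, and the rest are 1's, so
[x^68] = floor(68/2) + 1 = 35.

35


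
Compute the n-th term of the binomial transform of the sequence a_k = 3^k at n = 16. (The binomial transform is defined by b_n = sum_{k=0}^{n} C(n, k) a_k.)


With a_k = 3^k, b_n = sum_{k=0}^{n} C(n, k) 3^k = (1 + 3)^n by the binomial theorem.
For n = 16: (1 + 3)^16 = 4^16 = 4294967296.

4294967296


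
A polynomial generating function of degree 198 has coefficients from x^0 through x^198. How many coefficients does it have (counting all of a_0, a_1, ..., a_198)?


A polynomial of degree 198 takes the form a_0 + a_1 x + ... + a_198 x^198.
The number of coefficients is 198 + 1 = 199.

199


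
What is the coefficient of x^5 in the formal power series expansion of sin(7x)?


The Maclaurin series is sin(t) = sum_{k>=0} (-1)^k t^(2k+1) / (2k+1)!, so substituting t = 7x, only odd powers of x are nonzero, with coefficient of x^(2k+1) equal to (-1)^k 7^(2k+1) / (2k+1)!.
Write 5 = 2*2 + 1, giving the coefficient (-1)^2 * 7^5 / 5! = 16807/120 = 16807/120.

16807/120


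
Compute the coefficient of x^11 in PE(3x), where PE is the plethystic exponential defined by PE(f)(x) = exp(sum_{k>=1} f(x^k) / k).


With f(x) = 3x, the exponent is sum_{k>=1} 3 x^k / k = 3 * (-ln(1 - x)). Exponentiating:
PE(3x) = exp(-3 ln(1 - x)) = 1/(1 - x)^3.
By the negative binomial expansion, [x^n] 1/(1 - x)^3 = C(n + 2, 2).
For n = 11: C(13, 2) = 78.

78


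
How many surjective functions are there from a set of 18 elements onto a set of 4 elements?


By inclusion-exclusion on which target elements are missed, the number of surjections from an n-set onto a k-set is
surj(n, k) = sum_{j=0}^{k} (-1)^j C(k, j) (k - j)^n.
Equivalently surj(n, k) = k! * S(n, k), where S(n, k) is the Stirling number of the second kind.
For n = 18, k = 4:
S(18, 4) = 2798806985, so
surj = 4! * 2798806985 = 24 * 2798806985 = 67171367640.

67171367640


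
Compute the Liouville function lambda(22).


The Liouville function is lambda(k) = (-1)^Omega(k), where Omega(k) counts the prime factors of k with multiplicity.
Factoring: 22 = 2 * 11, so Omega(22) = 2.
lambda(22) = (-1)^2 = 1.

1


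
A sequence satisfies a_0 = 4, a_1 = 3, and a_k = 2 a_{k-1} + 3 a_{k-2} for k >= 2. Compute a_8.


The characteristic equation is t^2 - 2 t - 3 = 0, with roots r_1 = 3 and r_2 = -1 (so c_1 = r_1 + r_2, c_2 = -r_1 r_2 as required).
One can use the closed form a_n = A r_1^n + B r_2^n, but direct iteration is more reliable:
a_0 = 4, a_1 = 3, a_2 = 18, a_3 = 45, a_4 = 144, a_5 = 423, a_6 = 1278, a_7 = 3825, a_8 = 11484.
So a_8 = 11484.

11484


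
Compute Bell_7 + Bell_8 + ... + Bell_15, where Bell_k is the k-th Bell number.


Recall Bell_k counts set partitions of a k-set (with Bell_0 = 1 by convention).
Bell_7 through Bell_15: 877, 4140, 21147, 115975, 678570, 4213597, 27644437, 190899322, 1382958545
Sum = 877 + 4140 + 21147 + 115975 + 678570 + 4213597 + 27644437 + 190899322 + 1382958545 = 1606536610.

1606536610


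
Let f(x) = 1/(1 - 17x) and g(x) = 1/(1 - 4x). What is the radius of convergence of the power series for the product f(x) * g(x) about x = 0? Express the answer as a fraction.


The radius of 1/(1 - 17x) is 1/17 (nearest singularity at x = 1/17), and the radius of 1/(1 - 4x) is 1/4.
The product f(x)*g(x) = 1/((1 - 17x)(1 - 4x)) has singularities at both 1/17 and 1/4, so its radius of convergence is the distance to the nearest one:
min(1/17, 1/4) = 1/17.

1/17


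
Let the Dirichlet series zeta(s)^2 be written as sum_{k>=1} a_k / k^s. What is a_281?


The Dirichlet convolution of the constant function 1 with itself gives (1 * 1)(k) = sum_{d | k} 1 = d(k), the number of positive divisors of k.
Since zeta(s) = sum_{k>=1} 1/k^s, we have zeta(s)^2 = sum_{k>=1} d(k)/k^s, so a_k = d(k).
For k = 281: the divisors are 1, 281.
Count = 2.

2


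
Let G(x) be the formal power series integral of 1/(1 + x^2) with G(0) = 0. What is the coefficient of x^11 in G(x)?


1/(1 + x^2) = sum_{j>=0} (-1)^j x^(2j). Integrating termwise with G(0) = 0:
G(x) = sum_{j>=0} (-1)^j x^(2j+1) / (2j+1) = arctan(x).
Only odd powers are nonzero. For x^11 write 11 = 2*5 + 1, giving
(-1)^5 / 11 = -1/11 = -1/11.

-1/11


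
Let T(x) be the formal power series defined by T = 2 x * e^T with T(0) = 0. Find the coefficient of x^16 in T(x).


Apply the Lagrange inversion formula: if T = 2 x * phi(T) with phi(t) = e^t, then
[x^n] T = 2^n * (1/n) [t^(n-1)] phi(t)^n = 2^n * (1/n) [t^(n-1)] e^(n t) = 2^n * (1/n) * n^(n-1) / (n-1)! = 2^n * n^(n-1) / n!.
When c = 1 this is the Cayley count of rooted labeled trees on n vertices, divided by n!.
For n = 16: 2^16 * 16^15 / 16! = 65536 * 1152921504606846976/20922789888000 = 2305843009213693952/638512875.

2305843009213693952/638512875


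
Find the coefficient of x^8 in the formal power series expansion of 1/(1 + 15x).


Write 1/(1 + c x) = 1/(1 - (-c) x) and apply the geometric-series identity
1/(1 - y) = sum_{k>=0} y^k to get 1/(1 + c x) = sum_{k>=0} (-c)^k x^k.
So the coefficient of x^k is (-c)^k = (-1)^k * c^k.
Here c = 15 and k = 8:
(-15)^8 = 1 * 2562890625 = 2562890625

2562890625


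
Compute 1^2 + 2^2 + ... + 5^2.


This power sum has a closed form given by Faulhaber's formula
sum_{k=1}^{m} k^p = (1 / (p + 1)) * sum_{j=0}^{p} C(p + 1, j) B_j m^(p + 1 - j),
but for small m direct computation is fastest:
1 + 4 + 9 + 16 + 25 = 55.

55


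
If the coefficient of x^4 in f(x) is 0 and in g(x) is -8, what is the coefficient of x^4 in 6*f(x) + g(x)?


Scalar multiplication scales coefficients: 6 * 0 = 0.
Then add the g coefficient: 0 + -8
= -8

-8


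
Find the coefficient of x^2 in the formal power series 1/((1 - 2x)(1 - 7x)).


By partial fractions or Cauchy convolution:
The coefficient equals sum_{k=0}^{2} 2^k * 7^(2-k).
= 67

67


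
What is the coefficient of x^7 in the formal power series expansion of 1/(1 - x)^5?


The expansion 1/(1 - x)^r = sum_{k>=0} C(k + r - 1, r - 1) x^k follows from the multiset / negative-binomial theorem (or from repeated differentiation of the geometric series).
For r = 5 and k = 7:
C(11, 4) = 39916800 / (24 * 5040) = 330.

330


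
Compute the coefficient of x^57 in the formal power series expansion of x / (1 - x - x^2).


Let f(x) = sum_{k>=0} a_k x^k. Multiplying f(x) * (1 - x - x^2) = x and matching coefficients gives a_0 = 0, a_1 = 1, and a_k = a_{k-1} + a_{k-2} for k >= 2. These are the Fibonacci numbers F_k.
Iterating from F_0 = 0, F_1 = 1:
F_0=0, F_1=1, F_2=1, F_3=2, F_4=3, F_5=5, F_6=8, F_7=13, F_8=21, F_9=34, ...
F_57 = 365435296162.

365435296162


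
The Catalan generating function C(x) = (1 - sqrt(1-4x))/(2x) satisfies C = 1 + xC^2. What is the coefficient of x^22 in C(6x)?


Substituting x -> 6x scales the n-th coefficient by 6^n, so [x^22] C(6x) = 6^22 * C_22.
C_22 = C(2*22, 22)/(23) = 2104098963720/23 = 91482563640.
So 6^22 * 91482563640 = 131621703842267136 * 91482563640 = 12041090898155435791000535040.

12041090898155435791000535040


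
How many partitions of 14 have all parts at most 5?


Using the generating function (1-x)^(-1)(1-x^2)^(-1)...(1-x^5)^(-1),
the coefficient of x^14 counts these restricted partitions.
Result = 70

70


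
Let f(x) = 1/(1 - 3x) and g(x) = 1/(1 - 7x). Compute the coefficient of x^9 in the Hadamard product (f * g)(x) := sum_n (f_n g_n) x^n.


f has coefficients f_k = 3^k and g has coefficients g_k = 7^k, so the Hadamard product has coefficient (f*g)_k = 3^k * 7^k = 21^k.
For k = 9: 21^9 = 794280046581.

794280046581


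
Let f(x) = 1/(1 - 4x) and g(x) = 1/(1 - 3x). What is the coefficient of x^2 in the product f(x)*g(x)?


The coefficient of x^n in f*g is the Cauchy product: sum_{k=0}^{n} a^k * b^(n-k).
With a=4, b=3, n=2:
sum_{k=0}^{2} 4^k * 3^(2-k)
= 37

37


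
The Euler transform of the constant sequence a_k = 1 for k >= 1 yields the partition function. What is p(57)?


The Euler transform converts the sequence a_k = 1 into the number of integer partitions.
Using the recurrence or dynamic programming:
p(57) = 614154

614154


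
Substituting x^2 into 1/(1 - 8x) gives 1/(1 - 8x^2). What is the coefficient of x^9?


Since 1/(1 - 8x^2) only has even powers of x,
the coefficient of x^9 (odd) is 0.

0


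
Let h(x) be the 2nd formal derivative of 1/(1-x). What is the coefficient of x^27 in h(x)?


Differentiating 2 times: d^2/dx^2 [1/(1-x)] = 2!/(1-x)^3.
The expansion 1/(1-x)^3 = sum_{k>=0} C(k+2, 2) x^k, so the coefficient of x^n in 2!/(1-x)^3 is 2! * C(n+2, 2).
For n = 27: 2 * C(29, 2) = 2 * 406 = 812

812


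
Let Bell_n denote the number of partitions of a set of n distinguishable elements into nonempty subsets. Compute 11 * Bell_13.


Bell_13 can be computed from the Bell triangle or from Dobinski's identity Bell_n = (1/e) * sum_{k>=0} k^n / k!.
Computing Bell_13 = 27644437.
Then 11 * 27644437 = 304088807.

304088807


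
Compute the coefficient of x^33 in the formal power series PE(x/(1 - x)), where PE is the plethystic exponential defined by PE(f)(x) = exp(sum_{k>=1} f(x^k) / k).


For f(x) = x/(1 - x) we have
sum_{k>=1} f(x^k) / k = sum_{k>=1} (1/k) * x^k / (1 - x^k) = sum_{k, m >= 1} x^(k m) / k,
which after exponentiating simplifies to
PE(x/(1 - x)) = prod_{k>=1} 1 / (1 - x^k).
This is the generating function for the partition function p(n), so the coefficient of x^33 is p(33).
Computing p(33) by dynamic programming over parts 1, 2, ..., 33: p(33) = 10143.

10143


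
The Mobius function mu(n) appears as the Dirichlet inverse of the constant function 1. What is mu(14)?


14 = 2 * 7 (all distinct primes).
mu(14) = (-1)^2 = 1

1


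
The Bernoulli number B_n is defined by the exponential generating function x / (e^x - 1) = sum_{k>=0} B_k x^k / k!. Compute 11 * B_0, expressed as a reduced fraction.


Bernoulli numbers can also be computed recursively via B_0 = 1 and sum_{j=0}^{m} C(m+1, j) B_j = 0 for m >= 1. Odd-index Bernoulli numbers vanish for k >= 3.
Computing B_0 = 1, so 11 * B_0 = 11 * 1 = 11.

11


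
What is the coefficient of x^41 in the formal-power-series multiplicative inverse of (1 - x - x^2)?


Let the inverse be f(x) = sum_{k>=0} a_k x^k. From f(x) * (1 - x - x^2) = 1 and matching coefficients:
 x^0: a_0 = 1.
 x^1: a_1 - a_0 = 0, so a_1 = 1.
 x^k (k >= 2): a_k - a_{k-1} - a_{k-2} = 0, i.e. a_k = a_{k-1} + a_{k-2}.
This is the Fibonacci-type recurrence shifted so that a_0 = a_1 = 1.
Iterating: a_0=1, a_1=1, a_2=2, a_3=3, a_4=5, a_5=8, a_6=13, a_7=21, a_8=34, a_9=55, ...
a_41 = 267914296.

267914296


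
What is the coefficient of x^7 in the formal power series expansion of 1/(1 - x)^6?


The expansion 1/(1 - x)^r = sum_{k>=0} C(k + r - 1, r - 1) x^k follows from the multiset / negative-binomial theorem (or from repeated differentiation of the geometric series).
For r = 6 and k = 7:
C(12, 5) = 479001600 / (120 * 5040) = 792.

792


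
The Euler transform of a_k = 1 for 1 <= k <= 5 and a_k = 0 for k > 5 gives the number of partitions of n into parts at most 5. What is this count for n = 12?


Partitions of 12 into parts at most 5:
Using generating function (1-x)^(-1)(1-x^2)^(-1)...(1-x^5)^(-1),
the coefficient of x^12 = 47

47


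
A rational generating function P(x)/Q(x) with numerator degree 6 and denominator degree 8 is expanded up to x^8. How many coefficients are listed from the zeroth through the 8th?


Expanding up to x^8 gives the coefficients for x^0, x^1, ..., x^8.
That is 8 + 1 = 9 coefficients in total.

9


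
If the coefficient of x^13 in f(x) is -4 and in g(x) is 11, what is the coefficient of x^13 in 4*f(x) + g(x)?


Scalar multiplication scales coefficients: 4 * -4 = -16.
Then add the g coefficient: -16 + 11
= -5

-5


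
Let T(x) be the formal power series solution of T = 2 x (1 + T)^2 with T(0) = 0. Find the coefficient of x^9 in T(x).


Apply the Lagrange inversion formula: if T = 2 x * phi(T) with phi(t) = (1 + t)^2, then [x^n] T = 2^n * (1/n) [t^(n-1)] phi(t)^n = 2^n * (1/n) [t^(n-1)] (1 + t)^(2n) = 2^n * (1/n) C(2n, n-1).
Using the identity C(2n, n-1) = C(2n, n) * n / (n+1), the unscaled factor equals C(2n, n) / (n+1) = C_n, the n-th Catalan number.
For n = 9: C_9 = C(18, 9) / 10 = 48620/10 = 4862.
With the 2^9 = 512 factor, the coefficient is 512 * 4862 = 2489344.

2489344


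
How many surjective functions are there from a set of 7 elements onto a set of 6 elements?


By inclusion-exclusion on which target elements are missed, the number of surjections from an n-set onto a k-set is
surj(n, k) = sum_{j=0}^{k} (-1)^j C(k, j) (k - j)^n.
Equivalently surj(n, k) = k! * S(n, k), where S(n, k) is the Stirling number of the second kind.
For n = 7, k = 6:
S(7, 6) = 21, so
surj = 6! * 21 = 720 * 21 = 15120.

15120


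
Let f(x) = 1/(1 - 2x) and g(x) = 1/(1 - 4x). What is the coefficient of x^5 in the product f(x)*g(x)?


The coefficient of x^n in f*g is the Cauchy product: sum_{k=0}^{n} a^k * b^(n-k).
With a=2, b=4, n=5:
sum_{k=0}^{5} 2^k * 4^(5-k)
= 2016

2016


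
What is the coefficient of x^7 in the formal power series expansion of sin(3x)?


The Maclaurin series is sin(t) = sum_{k>=0} (-1)^k t^(2k+1) / (2k+1)!, so substituting t = 3x, only odd powers of x are nonzero, with coefficient of x^(2k+1) equal to (-1)^k 3^(2k+1) / (2k+1)!.
Write 7 = 2*3 + 1, giving the coefficient (-1)^3 * 3^7 / 7! = -2187/5040 = -243/560.

-243/560


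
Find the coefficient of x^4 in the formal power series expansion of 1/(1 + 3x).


Write 1/(1 + c x) = 1/(1 - (-c) x) and apply the geometric-series identity
1/(1 - y) = sum_{k>=0} y^k to get 1/(1 + c x) = sum_{k>=0} (-c)^k x^k.
So the coefficient of x^k is (-c)^k = (-1)^k * c^k.
Here c = 3 and k = 4:
(-3)^4 = 1 * 81 = 81

81


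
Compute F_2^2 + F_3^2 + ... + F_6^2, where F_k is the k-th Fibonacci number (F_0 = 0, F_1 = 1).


There is a standard identity sum_{k=0}^{N} F_k^2 = F_N * F_{N+1} (proved inductively from the telescoping relation F_k^2 = F_k F_{k+1} - F_{k-1} F_k). Then
sum_{k=2}^{6} F_k^2 = F_6 F_7 - F_1 F_2.
Computing: F_6 = 8, F_7 = 13, F_1 = 1, F_2 = 1.
Sum = 8 * 13 - 1 * 1 = 103.

103


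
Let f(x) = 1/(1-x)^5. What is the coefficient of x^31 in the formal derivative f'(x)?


Differentiate: d/dx [ 1/(1-x)^r ] = r / (1-x)^(r+1).
Here r = 5, so f'(x) = 5 / (1-x)^6.
The expansion of 1/(1-x)^(r+1) has coefficient of x^n equal to C(n+r, r).
So the coefficient of x^31 in f'(x) is
5 * C(36, 5) = 5 * 376992 = 1884960

1884960


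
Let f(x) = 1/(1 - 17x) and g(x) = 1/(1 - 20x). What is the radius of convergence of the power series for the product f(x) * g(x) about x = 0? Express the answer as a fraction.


The radius of 1/(1 - 17x) is 1/17 (nearest singularity at x = 1/17), and the radius of 1/(1 - 20x) is 1/20.
The product f(x)*g(x) = 1/((1 - 17x)(1 - 20x)) has singularities at both 1/17 and 1/20, so its radius of convergence is the distance to the nearest one:
min(1/17, 1/20) = 1/20.

1/20


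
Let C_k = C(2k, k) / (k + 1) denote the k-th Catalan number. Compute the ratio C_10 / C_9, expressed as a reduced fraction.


Using C_k = (2k)! / (k! (k+1)!), the ratio C_{k+1}/C_k simplifies to
C_{k+1}/C_k = [(2k+2)! / ((k+1)! (k+2)!)] * [k! (k+1)! / (2k)!]
 = (2k+2)(2k+1) / ((k+1)(k+2)) = 2(2k+1) / (k+2).
For k = 9: 2(2*9 + 1) / (9 + 2) = 38/11 = 38/11.

38/11


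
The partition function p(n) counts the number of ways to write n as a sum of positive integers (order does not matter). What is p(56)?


Using the generating function prod_{k>=1} 1/(1-x^k), we compute p(56).
By dynamic programming over parts 1 through 56:
p(56) = 526823

526823


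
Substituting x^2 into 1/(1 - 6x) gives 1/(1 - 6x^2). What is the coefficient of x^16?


The coefficient of x^(2m) in 1/(1 - 6x^2) is 6^m.
With n = 16 = 2*8, the coefficient is 6^8 = 1679616.

1679616


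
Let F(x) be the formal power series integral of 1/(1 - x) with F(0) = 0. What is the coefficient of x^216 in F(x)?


1/(1 - x) = sum_{k>=0} x^k. Integrating termwise and using F(0) = 0 gives
F(x) = sum_{k>=0} x^(k+1) / (k+1) = sum_{m>=1} x^m / m = -ln(1 - x).
So the coefficient of x^216 is 1/216 = 1/216.

1/216


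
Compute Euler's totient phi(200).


phi(n) counts integers in [1, n] coprime to n. Using the multiplicative formula phi(n) = n * prod_{p | n} (1 - 1/p):
200 = 2^3 * 5^2, so
phi(200) = 200 * (1 - 1/2) * (1 - 1/5) = 80.

80


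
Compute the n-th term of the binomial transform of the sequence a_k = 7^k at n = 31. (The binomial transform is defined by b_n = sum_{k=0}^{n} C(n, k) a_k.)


With a_k = 7^k, b_n = sum_{k=0}^{n} C(n, k) 7^k = (1 + 7)^n by the binomial theorem.
For n = 31: (1 + 7)^31 = 8^31 = 9903520314283042199192993792.

9903520314283042199192993792


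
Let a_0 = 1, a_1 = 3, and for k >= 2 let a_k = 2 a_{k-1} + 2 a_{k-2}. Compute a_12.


Iterating the recurrence forward:
a_0 = 1
a_1 = 3
a_2 = 2*3 + 2*1 = 8
a_3 = 2*8 + 2*3 = 22
a_4 = 2*22 + 2*8 = 60
a_5 = 2*60 + 2*22 = 164
a_6 = 2*164 + 2*60 = 448
a_7 = 2*448 + 2*164 = 1224
a_8 = 2*1224 + 2*448 = 3344
a_9 = 2*3344 + 2*1224 = 9136
a_10 = 2*9136 + 2*3344 = 24960
a_11 = 2*24960 + 2*9136 = 68192
a_12 = 2*68192 + 2*24960 = 186304
So a_12 = 186304.

186304


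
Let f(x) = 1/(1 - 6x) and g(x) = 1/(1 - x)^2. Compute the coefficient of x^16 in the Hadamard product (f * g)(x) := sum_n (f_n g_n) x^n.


f has coefficients f_k = 6^k. For g = 1/(1 - x)^2 the coefficient is g_k = C(k + 1, 1) = k + 1. The Hadamard coefficient is (f * g)_k = 6^k * (k + 1).
For k = 16: 6^16 * 17 = 2821109907456 * 17 = 47958868426752.

47958868426752


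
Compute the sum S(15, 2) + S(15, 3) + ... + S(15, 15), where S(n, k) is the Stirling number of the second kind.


By definition, S(n, k) counts partitions of an n-set into exactly k nonempty blocks.
Computing row n = 15 for k = 2..15:
S(15, k): 16383, 2375101, 42355950, 210766920, 420693273, 408741333, 216627840, 67128490, 12662650, 1479478, 106470, 4550, 105, 1
Sum = 1382958544.

1382958544


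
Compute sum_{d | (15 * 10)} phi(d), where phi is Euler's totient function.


First, 15 * 10 = 150. One classical identity is sum_{d | n} phi(d) = n (each k in [1, n] has a unique gcd with n, and among the k's with gcd(k, n) = n/d there are phi(d) of them). So the sum equals 150. We also verify directly:
Divisors of 150: 1, 2, 3, 5, 6, 10, 15, 25, 30, 50, 75, 150.
phi values: 1, 1, 2, 4, 2, 4, 8, 20, 8, 20, 40, 40.
Sum = 150.

150


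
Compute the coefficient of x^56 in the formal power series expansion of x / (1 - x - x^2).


Let f(x) = sum_{k>=0} a_k x^k. Multiplying f(x) * (1 - x - x^2) = x and matching coefficients gives a_0 = 0, a_1 = 1, and a_k = a_{k-1} + a_{k-2} for k >= 2. These are the Fibonacci numbers F_k.
Iterating from F_0 = 0, F_1 = 1:
F_0=0, F_1=1, F_2=1, F_3=2, F_4=3, F_5=5, F_6=8, F_7=13, F_8=21, F_9=34, ...
F_56 = 225851433717.

225851433717


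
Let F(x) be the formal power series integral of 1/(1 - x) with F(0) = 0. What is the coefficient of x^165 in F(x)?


1/(1 - x) = sum_{k>=0} x^k. Integrating termwise and using F(0) = 0 gives
F(x) = sum_{k>=0} x^(k+1) / (k+1) = sum_{m>=1} x^m / m = -ln(1 - x).
So the coefficient of x^165 is 1/165 = 1/165.

1/165


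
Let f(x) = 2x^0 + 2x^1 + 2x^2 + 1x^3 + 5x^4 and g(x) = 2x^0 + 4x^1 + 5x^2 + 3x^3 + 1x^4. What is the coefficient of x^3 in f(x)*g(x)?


Cauchy product at x^3:
2*3 + 2*5 + 2*4 + 1*2
= 26

26


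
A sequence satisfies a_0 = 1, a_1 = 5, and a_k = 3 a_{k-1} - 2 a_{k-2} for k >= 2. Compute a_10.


The characteristic equation is t^2 - 3 t + 2 = 0, with roots r_1 = 2 and r_2 = 1 (so c_1 = r_1 + r_2, c_2 = -r_1 r_2 as required).
One can use the closed form a_n = A r_1^n + B r_2^n, but direct iteration is more reliable:
a_0 = 1, a_1 = 5, a_2 = 13, a_3 = 29, a_4 = 61, a_5 = 125, a_6 = 253, a_7 = 509, a_8 = 1021, a_9 = 2045, a_10 = 4093.
So a_10 = 4093.

4093


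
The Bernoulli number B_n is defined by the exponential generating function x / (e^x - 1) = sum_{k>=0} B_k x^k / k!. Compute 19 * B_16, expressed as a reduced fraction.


Bernoulli numbers can also be computed recursively via B_0 = 1 and sum_{j=0}^{m} C(m+1, j) B_j = 0 for m >= 1. Odd-index Bernoulli numbers vanish for k >= 3.
Computing B_16 = -3617/510, so 19 * B_16 = 19 * -3617/510 = -68723/510.

-68723/510


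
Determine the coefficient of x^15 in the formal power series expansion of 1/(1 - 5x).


The geometric series identity gives 1/(1 - c x) = sum_{k>=0} c^k x^k, so the coefficient of x^k is c^k.
Here c = 5 and k = 15.
Computing: 5^15 = 30517578125

30517578125


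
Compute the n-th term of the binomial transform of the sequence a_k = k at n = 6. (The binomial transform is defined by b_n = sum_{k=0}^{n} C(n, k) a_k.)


With a_k = k, b_n = sum_{k=0}^{n} C(n, k) k. Using k * C(n, k) = n * C(n-1, k-1) gives b_n = n * sum_{k>=1} C(n-1, k-1) = n * 2^(n-1).
For n = 6: 6 * 2^5 = 6 * 32 = 192.

192


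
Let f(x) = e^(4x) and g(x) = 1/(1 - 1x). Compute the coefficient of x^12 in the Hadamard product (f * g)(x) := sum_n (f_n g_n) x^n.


Expanding: f_k = 4^k/k! (from e^(4x)) and g_k = 1^k (from 1/(1 - 1x)). So the Hadamard coefficient (f * g)_k = 4^k 1^k / k! = (4)^k / k!.
For k = 12: 4^12/12! = 16777216/479001600 = 16384/467775.

16384/467775


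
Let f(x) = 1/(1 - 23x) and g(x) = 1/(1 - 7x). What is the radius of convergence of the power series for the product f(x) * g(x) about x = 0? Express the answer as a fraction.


The radius of 1/(1 - 23x) is 1/23 (nearest singularity at x = 1/23), and the radius of 1/(1 - 7x) is 1/7.
The product f(x)*g(x) = 1/((1 - 23x)(1 - 7x)) has singularities at both 1/23 and 1/7, so its radius of convergence is the distance to the nearest one:
min(1/23, 1/7) = 1/23.

1/23


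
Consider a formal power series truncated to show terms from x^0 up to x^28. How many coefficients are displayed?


From x^0 to x^28 inclusive, the count is 28 - 0 + 1 = 29.

29


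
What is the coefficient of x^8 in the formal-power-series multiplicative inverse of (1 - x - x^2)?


Let the inverse be f(x) = sum_{k>=0} a_k x^k. From f(x) * (1 - x - x^2) = 1 and matching coefficients:
 x^0: a_0 = 1.
 x^1: a_1 - a_0 = 0, so a_1 = 1.
 x^k (k >= 2): a_k - a_{k-1} - a_{k-2} = 0, i.e. a_k = a_{k-1} + a_{k-2}.
This is the Fibonacci-type recurrence shifted so that a_0 = a_1 = 1.
Iterating: a_0=1, a_1=1, a_2=2, a_3=3, a_4=5, a_5=8, a_6=13, a_7=21, a_8=34
a_8 = 34.

34


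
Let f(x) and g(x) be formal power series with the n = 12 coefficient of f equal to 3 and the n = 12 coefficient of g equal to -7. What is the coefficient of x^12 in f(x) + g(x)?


Addition of formal power series is termwise.
The coefficient of x^12 in f + g = 3 + -7
= -4

-4


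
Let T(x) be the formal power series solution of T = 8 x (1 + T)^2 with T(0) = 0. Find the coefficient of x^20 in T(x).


Apply the Lagrange inversion formula: if T = 8 x * phi(T) with phi(t) = (1 + t)^2, then [x^n] T = 8^n * (1/n) [t^(n-1)] phi(t)^n = 8^n * (1/n) [t^(n-1)] (1 + t)^(2n) = 8^n * (1/n) C(2n, n-1).
Using the identity C(2n, n-1) = C(2n, n) * n / (n+1), the unscaled factor equals C(2n, n) / (n+1) = C_n, the n-th Catalan number.
For n = 20: C_20 = C(40, 20) / 21 = 137846528820/21 = 6564120420.
With the 8^20 = 1152921504606846976 factor, the coefficient is 1152921504606846976 * 6564120420 = 7567915591046928306976849920.

7567915591046928306976849920


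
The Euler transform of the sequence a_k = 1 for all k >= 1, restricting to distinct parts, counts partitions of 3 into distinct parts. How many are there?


Partitions of 3 into distinct parts can be computed via generating function.
Product (1+x)(1+x^2)(1+x^3)...
The coefficient of x^3 = 2

2


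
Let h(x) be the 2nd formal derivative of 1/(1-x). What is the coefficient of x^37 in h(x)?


Differentiating 2 times: d^2/dx^2 [1/(1-x)] = 2!/(1-x)^3.
The expansion 1/(1-x)^3 = sum_{k>=0} C(k+2, 2) x^k, so the coefficient of x^n in 2!/(1-x)^3 is 2! * C(n+2, 2).
For n = 37: 2 * C(39, 2) = 2 * 741 = 1482

1482


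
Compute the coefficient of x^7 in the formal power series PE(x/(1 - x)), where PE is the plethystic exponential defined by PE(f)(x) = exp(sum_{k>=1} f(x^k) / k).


For f(x) = x/(1 - x) we have
sum_{k>=1} f(x^k) / k = sum_{k>=1} (1/k) * x^k / (1 - x^k) = sum_{k, m >= 1} x^(k m) / k,
which after exponentiating simplifies to
PE(x/(1 - x)) = prod_{k>=1} 1 / (1 - x^k).
This is the generating function for the partition function p(n), so the coefficient of x^7 is p(7).
Computing p(7) by dynamic programming over parts 1, 2, ..., 7: p(7) = 15.

15


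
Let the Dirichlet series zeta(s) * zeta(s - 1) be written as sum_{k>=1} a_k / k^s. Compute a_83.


Convolution gives a_k = sum_{d | k} d * 1 = sum_{d | k} d = sigma(k), the sum of positive divisors of k.
For k = 83, the divisors are 1, 83, so
sigma(83) = 1 + 83 = 84.

84


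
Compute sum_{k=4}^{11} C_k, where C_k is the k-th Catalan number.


C_4 through C_11: 14, 42, 132, 429, 1430, 4862, 16796, 58786
Sum = 14 + 42 + 132 + 429 + 1430 + 4862 + 16796 + 58786
= 82491

82491


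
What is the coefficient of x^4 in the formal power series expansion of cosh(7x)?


The Maclaurin series is cosh(t) = sum_{m>=0} t^(2m) / (2m)!, so substituting t = 7x, only even powers of x are nonzero, with coefficient of x^(2m) equal to 7^(2m) / (2m)!.
For x^4 the coefficient is 7^4/4! = 2401/24 = 2401/24.

2401/24


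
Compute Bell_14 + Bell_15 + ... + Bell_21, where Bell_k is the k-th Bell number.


Recall Bell_k counts set partitions of a k-set (with Bell_0 = 1 by convention).
Bell_14 through Bell_21: 190899322, 1382958545, 10480142147, 82864869804, 682076806159, 5832742205057, 51724158235372, 474869816156751
Sum = 190899322 + 1382958545 + 10480142147 + 82864869804 + 682076806159 + 5832742205057 + 51724158235372 + 474869816156751 = 533203712273157.

533203712273157


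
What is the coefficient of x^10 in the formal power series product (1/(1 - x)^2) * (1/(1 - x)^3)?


Combine the factors: (1/(1 - x)^2) * (1/(1 - x)^3) = 1/(1 - x)^5.
Then use 1/(1 - x)^r = sum_{k>=0} C(k + r - 1, r - 1) x^k with r = 5 and k = 10:
C(14, 4) = 1001.

1001


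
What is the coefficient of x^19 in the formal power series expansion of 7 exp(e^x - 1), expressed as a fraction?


exp(e^x - 1) is the exponential generating function for the Bell numbers Bell_k: exp(e^x - 1) = sum_{k>=0} Bell_k x^k / k!.
So the coefficient of x^19 in 7 exp(e^x - 1) is 7 Bell_19 / 19!.
Computing: Bell_19 = 5832742205057 and 19! = 121645100408832000, giving
7 * 5832742205057/121645100408832000 = 5832742205057/17377871486976000.

5832742205057/17377871486976000


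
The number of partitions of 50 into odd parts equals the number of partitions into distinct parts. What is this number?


Computing partitions of 50 into odd parts (1, 3, 5, ...):
Using the generating function prod_{k>=0} 1/(1-x^(2k+1)),
the count is 3658

3658


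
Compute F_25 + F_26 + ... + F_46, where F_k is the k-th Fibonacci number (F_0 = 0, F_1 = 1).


Use the identity sum_{k=0}^{N} F_k = F_{N+2} - 1 (which follows from F_{k+2} - F_{k+1} = F_k). Then
sum_{k=25}^{46} F_k = (F_{48} - 1) - (F_{26} - 1) = F_{48} - F_{26}.
Computing: F_{48} = 4807526976, F_{26} = 121393, so
Sum = 4807526976 - 121393 = 4807405583.

4807405583


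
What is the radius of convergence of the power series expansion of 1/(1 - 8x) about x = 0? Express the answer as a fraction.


Expanding 1/(1 - 8x) = sum_{k>=0} 8^k x^k, the series converges when |8x| < 1, i.e., |x| < 1/8.
So the radius of convergence is 1/8 = 1/8.

1/8


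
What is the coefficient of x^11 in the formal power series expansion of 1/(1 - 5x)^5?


The general identity 1/(1 - c x)^r = sum_{k>=0} c^k C(k + r - 1, r - 1) x^k follows by substituting y = c x into 1/(1 - y)^r = sum_{k>=0} C(k + r - 1, r - 1) y^k.
For c = 5, r = 5, k = 11:
5^11 * C(15, 4) = 48828125 * 1365 = 66650390625.

66650390625


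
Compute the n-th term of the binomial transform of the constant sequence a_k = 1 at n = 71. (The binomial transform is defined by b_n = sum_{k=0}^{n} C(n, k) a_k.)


With a_k = 1 for all k, b_n = sum_{k=0}^{n} C(n, k) = 2^n by the binomial theorem.
For n = 71: 2^71 = 2361183241434822606848.

2361183241434822606848


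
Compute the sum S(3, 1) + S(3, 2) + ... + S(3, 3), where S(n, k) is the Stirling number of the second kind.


By definition, S(n, k) counts partitions of an n-set into exactly k nonempty blocks.
Computing row n = 3 for k = 1..3:
S(3, k): 1, 3, 1
Sum = 5. (This equals Bell_3 since the sum runs over all k.)

5


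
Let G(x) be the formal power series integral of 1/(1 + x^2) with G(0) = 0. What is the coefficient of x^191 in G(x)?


1/(1 + x^2) = sum_{j>=0} (-1)^j x^(2j). Integrating termwise with G(0) = 0:
G(x) = sum_{j>=0} (-1)^j x^(2j+1) / (2j+1) = arctan(x).
Only odd powers are nonzero. For x^191 write 191 = 2*95 + 1, giving
(-1)^95 / 191 = -1/191 = -1/191.

-1/191


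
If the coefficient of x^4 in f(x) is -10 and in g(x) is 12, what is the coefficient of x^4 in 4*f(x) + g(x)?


Scalar multiplication scales coefficients: 4 * -10 = -40.
Then add the g coefficient: -40 + 12
= -28

-28


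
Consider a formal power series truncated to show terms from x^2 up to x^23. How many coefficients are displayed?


From x^2 to x^23 inclusive, the count is 23 - 2 + 1 = 22.

22


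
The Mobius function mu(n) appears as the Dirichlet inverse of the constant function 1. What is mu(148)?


148 has a squared prime factor, so mu(148) = 0.
Factorization reveals a repeated prime.

0


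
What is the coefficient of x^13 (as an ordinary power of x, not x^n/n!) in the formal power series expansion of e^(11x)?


The exponential series is e^y = sum_{k>=0} y^k / k!. Substituting y = 11x gives
e^(11x) = sum_{k>=0} 11^k x^k / k!.
So the coefficient of x^n is a^n/n! with a = 11, n = 13:
11^13 / 13! = 34522712143931/6227020800 = 3138428376721/566092800

3138428376721/566092800


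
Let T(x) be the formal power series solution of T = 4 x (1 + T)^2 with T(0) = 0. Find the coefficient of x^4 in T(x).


Apply the Lagrange inversion formula: if T = 4 x * phi(T) with phi(t) = (1 + t)^2, then [x^n] T = 4^n * (1/n) [t^(n-1)] phi(t)^n = 4^n * (1/n) [t^(n-1)] (1 + t)^(2n) = 4^n * (1/n) C(2n, n-1).
Using the identity C(2n, n-1) = C(2n, n) * n / (n+1), the unscaled factor equals C(2n, n) / (n+1) = C_n, the n-th Catalan number.
For n = 4: C_4 = C(8, 4) / 5 = 70/5 = 14.
With the 4^4 = 256 factor, the coefficient is 256 * 14 = 3584.

3584


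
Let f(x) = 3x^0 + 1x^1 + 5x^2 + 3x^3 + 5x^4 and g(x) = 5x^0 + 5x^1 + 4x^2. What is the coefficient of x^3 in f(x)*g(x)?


Cauchy product at x^3:
1*4 + 5*5 + 3*5
= 44

44


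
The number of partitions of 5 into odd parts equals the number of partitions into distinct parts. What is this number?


Computing partitions of 5 into odd parts (1, 3, 5, ...):
Using the generating function prod_{k>=0} 1/(1-x^(2k+1)),
the count is 3

3


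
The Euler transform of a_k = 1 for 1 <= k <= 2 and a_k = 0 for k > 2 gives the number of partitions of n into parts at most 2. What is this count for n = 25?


Partitions of 25 into parts at most 2:
Using generating function (1-x)^(-1)(1-x^2)^(-1),
the coefficient of x^25 = 13

13


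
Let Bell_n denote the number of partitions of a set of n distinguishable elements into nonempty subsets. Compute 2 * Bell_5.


Bell_5 can be computed from the Bell triangle or from Dobinski's identity Bell_n = (1/e) * sum_{k>=0} k^n / k!.
Computing Bell_5 = 52.
Then 2 * 52 = 104.

104


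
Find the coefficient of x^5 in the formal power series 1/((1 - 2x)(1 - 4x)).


By partial fractions or Cauchy convolution:
The coefficient equals sum_{k=0}^{5} 2^k * 4^(5-k).
= 2016

2016


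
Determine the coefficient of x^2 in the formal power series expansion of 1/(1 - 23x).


The geometric series identity gives 1/(1 - c x) = sum_{k>=0} c^k x^k, so the coefficient of x^k is c^k.
Here c = 23 and k = 2.
Computing: 23^2 = 529

529


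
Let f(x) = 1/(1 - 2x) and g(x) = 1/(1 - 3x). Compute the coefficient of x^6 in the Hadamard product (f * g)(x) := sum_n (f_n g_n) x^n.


f has coefficients f_k = 2^k and g has coefficients g_k = 3^k, so the Hadamard product has coefficient (f*g)_k = 2^k * 3^k = 6^k.
For k = 6: 6^6 = 46656.

46656


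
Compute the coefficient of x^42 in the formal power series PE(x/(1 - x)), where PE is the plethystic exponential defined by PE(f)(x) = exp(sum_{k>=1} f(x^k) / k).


For f(x) = x/(1 - x) we have
sum_{k>=1} f(x^k) / k = sum_{k>=1} (1/k) * x^k / (1 - x^k) = sum_{k, m >= 1} x^(k m) / k,
which after exponentiating simplifies to
PE(x/(1 - x)) = prod_{k>=1} 1 / (1 - x^k).
This is the generating function for the partition function p(n), so the coefficient of x^42 is p(42).
Computing p(42) by dynamic programming over parts 1, 2, ..., 42: p(42) = 53174.

53174


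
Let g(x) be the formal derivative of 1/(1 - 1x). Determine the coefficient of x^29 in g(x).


Differentiate termwise: d/dx sum_{k>=0} 1^k x^k = sum_{k>=1} k 1^k x^(k-1) = sum_{j>=0} (j+1) 1^(j+1) x^j.
Equivalently, d/dx [1/(1 - 1x)] = 1/(1 - 1x)^2.
For j = 29: 30 * 1^30 = 30 * 1 = 30.

30


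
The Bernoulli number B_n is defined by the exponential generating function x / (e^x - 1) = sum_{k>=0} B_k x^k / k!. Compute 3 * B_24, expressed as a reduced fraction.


Bernoulli numbers can also be computed recursively via B_0 = 1 and sum_{j=0}^{m} C(m+1, j) B_j = 0 for m >= 1. Odd-index Bernoulli numbers vanish for k >= 3.
Computing B_24 = -236364091/2730, so 3 * B_24 = 3 * -236364091/2730 = -236364091/910.

-236364091/910
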